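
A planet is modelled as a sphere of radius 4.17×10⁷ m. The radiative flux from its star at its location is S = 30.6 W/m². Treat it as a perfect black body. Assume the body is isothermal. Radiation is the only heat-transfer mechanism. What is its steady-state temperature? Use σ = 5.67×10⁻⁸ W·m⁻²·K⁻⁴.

At equilibrium, absorbed power = emitted power.
Absorbing cross-section = πr² = 5.463×10¹⁵ m²; emitting surface = 4πr² = 2.185×10¹⁶ m² (ratio 4).
S·A_cross = εσ·A_surf·T⁴  ⇒  T⁴ = S/(4σ).
T⁴ = 1.00·30.6/(4·5.67×10⁻⁸) = 1.349×10⁸ K⁴.
T = (1.349×10⁸)^(1/4).

T ≈ 108 K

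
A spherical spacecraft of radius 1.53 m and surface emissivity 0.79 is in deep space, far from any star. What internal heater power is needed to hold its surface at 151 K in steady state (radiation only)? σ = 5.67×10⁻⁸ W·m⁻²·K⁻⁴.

P ≈ 685 W

P = εσ·4πr²·T⁴.
4πr² = 29.42 m²; T⁴ = 5.199×10⁸ K⁴.
P = 0.79·5.67×10⁻⁸·29.42·5.199×10⁸.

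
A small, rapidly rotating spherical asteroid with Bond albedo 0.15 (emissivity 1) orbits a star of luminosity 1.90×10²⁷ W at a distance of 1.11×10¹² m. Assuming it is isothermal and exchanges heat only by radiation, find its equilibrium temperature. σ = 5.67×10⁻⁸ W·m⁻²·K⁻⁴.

First find the stellar flux at distance d: S = L/(4πd²) = 1.90×10²⁷/(4π·(1.11×10¹²)²) = 122.7 W/m².
For an isothermal sphere, absorbed (1−a)S·πr² = emitted σ·4πr²·T⁴, so T⁴ = (1−a)S/(4σ).
T⁴ = 0.850·122.7/(4·5.67×10⁻⁸) = 4.599×10⁸ K⁴.

T ≈ 146 K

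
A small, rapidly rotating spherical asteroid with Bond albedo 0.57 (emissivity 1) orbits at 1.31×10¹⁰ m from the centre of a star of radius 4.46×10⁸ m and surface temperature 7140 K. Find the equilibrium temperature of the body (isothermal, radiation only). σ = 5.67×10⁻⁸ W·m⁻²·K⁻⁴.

T ≈ 754 K

The star's surface emits σT_*⁴; at distance d the flux is S = σT_*⁴(R_*/d)².
S = 5.67×10⁻⁸·(7140)⁴·(4.46×10⁸/1.31×10¹⁰)² = 1.708×10⁵ W/m².
For an isothermal sphere T⁴ = (1−a)S/(4σ) = 3.238×10¹¹ K⁴.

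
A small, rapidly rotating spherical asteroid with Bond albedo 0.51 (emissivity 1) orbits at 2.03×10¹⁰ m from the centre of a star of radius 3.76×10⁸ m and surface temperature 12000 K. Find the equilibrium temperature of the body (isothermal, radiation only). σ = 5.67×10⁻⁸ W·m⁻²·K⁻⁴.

The star's surface emits σT_*⁴; at distance d the flux is S = σT_*⁴(R_*/d)².
S = 5.67×10⁻⁸·(12000)⁴·(3.76×10⁸/2.03×10¹⁰)² = 4.034×10⁵ W/m².
For an isothermal sphere T⁴ = (1−a)S/(4σ) = 8.715×10¹¹ K⁴.

T ≈ 966 K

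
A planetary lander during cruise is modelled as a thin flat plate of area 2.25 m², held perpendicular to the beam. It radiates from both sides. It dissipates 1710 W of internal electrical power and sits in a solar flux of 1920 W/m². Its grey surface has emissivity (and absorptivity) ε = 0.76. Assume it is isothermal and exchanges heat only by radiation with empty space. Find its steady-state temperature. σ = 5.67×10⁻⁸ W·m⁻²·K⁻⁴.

T ≈ 401 K

At steady state, absorbed solar power + internal power = radiated power.
Absorbed: α·S·A_cross = 0.76·1920·2.250 = 3283 W (cross-section A).
Total input = 3283 + 1710 = 4993 W.
Radiated: εσ·A_surf·T⁴ with A_surf = 2A = 4.500 m².
T⁴ = 4993/(0.76·5.67×10⁻⁸·4.500) = 2.575×10¹⁰ K⁴.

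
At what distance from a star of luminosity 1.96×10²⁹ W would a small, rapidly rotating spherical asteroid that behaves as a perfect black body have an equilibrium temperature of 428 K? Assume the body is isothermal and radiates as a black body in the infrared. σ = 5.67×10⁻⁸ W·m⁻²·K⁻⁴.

For an isothermal black-emitting sphere, (1−a)S·πr² = σ·4πr²·T⁴ ⇒ S = 4σT⁴/(1−a).
S = 4·5.67×10⁻⁸·(428)⁴/1.00 = 7611 W/m².
Flux falls as S = L/(4πd²), so d = √(L/(4πS)) = √(1.96×10²⁹/(4π·7611)).

d ≈ 1.43×10¹² m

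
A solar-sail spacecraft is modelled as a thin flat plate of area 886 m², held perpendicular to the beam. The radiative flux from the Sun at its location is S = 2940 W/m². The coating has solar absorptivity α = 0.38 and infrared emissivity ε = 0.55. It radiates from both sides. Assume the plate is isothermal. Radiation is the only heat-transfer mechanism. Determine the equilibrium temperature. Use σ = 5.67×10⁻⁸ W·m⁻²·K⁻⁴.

T ≈ 366 K

At equilibrium, absorbed power = emitted power.
Absorbing cross-section = A = 886.0 m²; emitting surface = 2A = 1772 m² (ratio 2).
αS·A_cross = εσ·A_surf·T⁴  ⇒  T⁴ = αS/(ε·2σ).
T⁴ = 0.380·2940/(0.55·2·5.67×10⁻⁸) = 1.791×10¹⁰ K⁴.
T = (1.791×10¹⁰)^(1/4).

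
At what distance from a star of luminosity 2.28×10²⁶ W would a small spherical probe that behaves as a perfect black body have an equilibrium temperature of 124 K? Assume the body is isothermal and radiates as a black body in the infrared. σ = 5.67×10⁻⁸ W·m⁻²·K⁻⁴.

For an isothermal black-emitting sphere, (1−a)S·πr² = σ·4πr²·T⁴ ⇒ S = 4σT⁴/(1−a).
S = 4·5.67×10⁻⁸·(124)⁴/1.00 = 53.62 W/m².
Flux falls as S = L/(4πd²), so d = √(L/(4πS)) = √(2.28×10²⁶/(4π·53.62)).

d ≈ 5.82×10¹¹ m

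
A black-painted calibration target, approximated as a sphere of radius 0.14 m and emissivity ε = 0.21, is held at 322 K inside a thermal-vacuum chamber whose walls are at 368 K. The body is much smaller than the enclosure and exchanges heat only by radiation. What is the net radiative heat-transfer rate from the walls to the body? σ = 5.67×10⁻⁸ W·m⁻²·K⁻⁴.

P_net ≈ 22.3 W

For a small grey body in a large enclosure: P_net = εσA(T_body⁴ − T_wall⁴).
A = 4πr² = 0.2463 m²; T_body⁴ − T_wall⁴ = 1.075×10¹⁰ − 1.834×10¹⁰ = -7.589×10⁹ K⁴.
|P_net| = 0.21·5.67×10⁻⁸·0.2463·7.589×10⁹.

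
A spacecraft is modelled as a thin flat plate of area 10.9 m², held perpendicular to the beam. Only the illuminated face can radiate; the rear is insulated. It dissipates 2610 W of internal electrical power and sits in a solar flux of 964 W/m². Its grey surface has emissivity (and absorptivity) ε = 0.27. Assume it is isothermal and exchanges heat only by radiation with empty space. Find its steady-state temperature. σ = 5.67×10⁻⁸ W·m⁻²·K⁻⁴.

T ≈ 425 K

At steady state, absorbed solar power + internal power = radiated power.
Absorbed: α·S·A_cross = 0.27·964·10.90 = 2837 W (cross-section A).
Total input = 2837 + 2610 = 5447 W.
Radiated: εσ·A_surf·T⁴ with A_surf = A = 10.90 m².
T⁴ = 5447/(0.27·5.67×10⁻⁸·10.90) = 3.264×10¹⁰ K⁴.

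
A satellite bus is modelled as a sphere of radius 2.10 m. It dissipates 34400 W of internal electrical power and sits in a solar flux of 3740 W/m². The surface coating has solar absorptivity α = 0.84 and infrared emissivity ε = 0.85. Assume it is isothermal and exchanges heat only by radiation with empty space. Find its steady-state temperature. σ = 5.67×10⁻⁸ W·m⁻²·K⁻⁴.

At steady state, absorbed solar power + internal power = radiated power.
Absorbed: α·S·A_cross = 0.84·3740·13.85 = 43530 W (cross-section πr²).
Total input = 43530 + 34400 = 77930 W.
Radiated: εσ·A_surf·T⁴ with A_surf = 4πr² = 55.42 m².
T⁴ = 77930/(0.85·5.67×10⁻⁸·55.42) = 2.918×10¹⁰ K⁴.

T ≈ 413 K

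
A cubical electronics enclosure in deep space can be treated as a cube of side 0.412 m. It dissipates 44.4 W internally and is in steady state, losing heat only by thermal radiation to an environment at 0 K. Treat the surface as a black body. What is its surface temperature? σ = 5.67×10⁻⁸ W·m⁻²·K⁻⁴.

Steady state: internal power = radiated power, P = εσA T⁴.
Radiating area A = 6L² = 1.018 m².
T⁴ = P/(εσA) = 44.4/(1.0·5.67×10⁻⁸·1.018) = 7.689×10⁸ K⁴.
T = (7.689×10⁸)^(1/4).

T ≈ 167 K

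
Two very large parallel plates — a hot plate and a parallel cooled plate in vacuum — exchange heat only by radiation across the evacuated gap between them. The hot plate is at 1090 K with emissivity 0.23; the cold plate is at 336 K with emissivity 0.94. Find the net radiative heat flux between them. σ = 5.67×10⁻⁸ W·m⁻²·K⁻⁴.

For two infinite grey parallel plates, q = σ(T₁⁴ − T₂⁴)/(1/ε₁ + 1/ε₂ − 1).
T₁⁴ − T₂⁴ = 1.412×10¹² − 1.275×10¹⁰ = 1.399×10¹² K⁴.
1/ε₁ + 1/ε₂ − 1 = 4.348 + 1.064 − 1 = 4.412.
q = 5.67×10⁻⁸ × 1.399×10¹² / 4.412.

q ≈ 18000 W/m²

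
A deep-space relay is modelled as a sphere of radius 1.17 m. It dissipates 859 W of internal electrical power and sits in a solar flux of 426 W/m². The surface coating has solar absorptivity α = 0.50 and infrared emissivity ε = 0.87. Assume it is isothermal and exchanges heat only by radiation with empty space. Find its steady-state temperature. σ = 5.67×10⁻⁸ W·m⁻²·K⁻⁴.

T ≈ 214 K

At steady state, absorbed solar power + internal power = radiated power.
Absorbed: α·S·A_cross = 0.50·426·4.301 = 916.0 W (cross-section πr²).
Total input = 916.0 + 859 = 1775 W.
Radiated: εσ·A_surf·T⁴ with A_surf = 4πr² = 17.20 m².
T⁴ = 1775/(0.87·5.67×10⁻⁸·17.20) = 2.092×10⁹ K⁴.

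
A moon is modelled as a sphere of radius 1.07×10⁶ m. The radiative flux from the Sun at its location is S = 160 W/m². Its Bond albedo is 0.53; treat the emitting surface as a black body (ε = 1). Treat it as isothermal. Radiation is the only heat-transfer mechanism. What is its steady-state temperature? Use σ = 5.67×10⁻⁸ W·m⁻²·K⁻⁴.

At equilibrium, absorbed power = emitted power.
Absorbing cross-section = πr² = 3.597×10¹² m²; emitting surface = 4πr² = 1.439×10¹³ m² (ratio 4).
(1−a)S·A_cross = εσ·A_surf·T⁴  ⇒  T⁴ = (1−a)S/(4σ).
T⁴ = 0.470·160/(4·5.67×10⁻⁸) = 3.316×10⁸ K⁴.
T = (3.316×10⁸)^(1/4).

T ≈ 135 K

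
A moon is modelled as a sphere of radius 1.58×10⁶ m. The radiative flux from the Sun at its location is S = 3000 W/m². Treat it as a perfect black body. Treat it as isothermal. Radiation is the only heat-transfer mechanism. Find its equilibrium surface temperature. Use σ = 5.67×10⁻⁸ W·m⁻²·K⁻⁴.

T ≈ 339 K

At equilibrium, absorbed power = emitted power.
Absorbing cross-section = πr² = 7.843×10¹² m²; emitting surface = 4πr² = 3.137×10¹³ m² (ratio 4).
S·A_cross = εσ·A_surf·T⁴  ⇒  T⁴ = S/(4σ).
T⁴ = 1.00·3000/(4·5.67×10⁻⁸) = 1.323×10¹⁰ K⁴.
T = (1.323×10¹⁰)^(1/4).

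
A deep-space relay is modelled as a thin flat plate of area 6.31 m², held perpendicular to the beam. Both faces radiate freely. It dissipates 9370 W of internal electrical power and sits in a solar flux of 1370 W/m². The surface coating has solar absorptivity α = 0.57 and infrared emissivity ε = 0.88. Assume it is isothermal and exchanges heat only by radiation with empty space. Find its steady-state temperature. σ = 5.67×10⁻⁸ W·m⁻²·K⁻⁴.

At steady state, absorbed solar power + internal power = radiated power.
Absorbed: α·S·A_cross = 0.57·1370·6.310 = 4927 W (cross-section A).
Total input = 4927 + 9370 = 14300 W.
Radiated: εσ·A_surf·T⁴ with A_surf = 2A = 12.62 m².
T⁴ = 14300/(0.88·5.67×10⁻⁸·12.62) = 2.271×10¹⁰ K⁴.

T ≈ 388 K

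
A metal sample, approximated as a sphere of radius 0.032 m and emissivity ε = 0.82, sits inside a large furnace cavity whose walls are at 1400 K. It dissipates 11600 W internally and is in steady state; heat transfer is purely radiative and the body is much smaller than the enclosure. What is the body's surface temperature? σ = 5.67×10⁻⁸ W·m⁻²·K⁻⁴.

T ≈ 2200 K

For a small grey body in a large enclosure, net radiated power = εσA(T⁴ − T_w⁴).
Steady state: P = εσA(T⁴ − T_w⁴) with A = 4πr² = 0.01287 m².
T⁴ = P/(εσA) + T_w⁴ = 11600/(0.82·5.67×10⁻⁸·0.01287) + (1400)⁴
    = 1.939×10¹³ + 3.842×10¹² = 2.323×10¹³ K⁴.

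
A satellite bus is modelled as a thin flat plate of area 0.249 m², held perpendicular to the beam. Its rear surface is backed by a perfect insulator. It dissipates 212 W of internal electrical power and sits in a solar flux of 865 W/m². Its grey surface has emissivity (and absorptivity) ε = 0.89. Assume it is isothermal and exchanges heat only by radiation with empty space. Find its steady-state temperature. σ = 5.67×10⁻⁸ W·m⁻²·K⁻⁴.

T ≈ 423 K

At steady state, absorbed solar power + internal power = radiated power.
Absorbed: α·S·A_cross = 0.89·865·0.2490 = 191.7 W (cross-section A).
Total input = 191.7 + 212 = 403.7 W.
Radiated: εσ·A_surf·T⁴ with A_surf = A = 0.2490 m².
T⁴ = 403.7/(0.89·5.67×10⁻⁸·0.2490) = 3.213×10¹⁰ K⁴.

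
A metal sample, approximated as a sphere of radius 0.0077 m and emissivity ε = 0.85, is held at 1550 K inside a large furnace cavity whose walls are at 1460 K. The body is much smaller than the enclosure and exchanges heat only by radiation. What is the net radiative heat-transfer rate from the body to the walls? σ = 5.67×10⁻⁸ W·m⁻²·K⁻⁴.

For a small grey body in a large enclosure: P_net = εσA(T_body⁴ − T_wall⁴).
A = 4πr² = 7.451×10⁻⁴ m²; T_body⁴ − T_wall⁴ = 5.772×10¹² − 4.544×10¹² = 1.228×10¹² K⁴.
|P_net| = 0.85·5.67×10⁻⁸·7.451×10⁻⁴·1.228×10¹².

P_net ≈ 44.1 W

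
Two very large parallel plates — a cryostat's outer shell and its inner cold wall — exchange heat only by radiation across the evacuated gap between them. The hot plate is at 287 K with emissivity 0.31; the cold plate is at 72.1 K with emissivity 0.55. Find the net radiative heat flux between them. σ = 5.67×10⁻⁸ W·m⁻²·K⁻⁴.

For two infinite grey parallel plates, q = σ(T₁⁴ − T₂⁴)/(1/ε₁ + 1/ε₂ − 1).
T₁⁴ − T₂⁴ = 6.785×10⁹ − 2.702×10⁷ = 6.758×10⁹ K⁴.
1/ε₁ + 1/ε₂ − 1 = 3.226 + 1.818 − 1 = 4.044.
q = 5.67×10⁻⁸ × 6.758×10⁹ / 4.044.

q ≈ 94.7 W/m²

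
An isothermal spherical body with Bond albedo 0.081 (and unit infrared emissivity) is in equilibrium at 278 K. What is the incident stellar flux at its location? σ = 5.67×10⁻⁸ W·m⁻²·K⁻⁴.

S ≈ 1470 W/m²

(1−a)S·πr² = σ·4πr²·T⁴ ⇒ S = 4σT⁴/(1−a).
S = 4·5.67×10⁻⁸·5.973×10⁹/0.919.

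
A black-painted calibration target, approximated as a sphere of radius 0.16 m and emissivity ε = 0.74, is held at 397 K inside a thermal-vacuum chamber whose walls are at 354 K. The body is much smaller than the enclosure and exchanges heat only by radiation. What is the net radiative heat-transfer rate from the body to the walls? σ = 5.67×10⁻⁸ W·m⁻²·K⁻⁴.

P_net ≈ 123 W

For a small grey body in a large enclosure: P_net = εσA(T_body⁴ − T_wall⁴).
A = 4πr² = 0.3217 m²; T_body⁴ − T_wall⁴ = 2.484×10¹⁰ − 1.570×10¹⁰ = 9.136×10⁹ K⁴.
|P_net| = 0.74·5.67×10⁻⁸·0.3217·9.136×10⁹.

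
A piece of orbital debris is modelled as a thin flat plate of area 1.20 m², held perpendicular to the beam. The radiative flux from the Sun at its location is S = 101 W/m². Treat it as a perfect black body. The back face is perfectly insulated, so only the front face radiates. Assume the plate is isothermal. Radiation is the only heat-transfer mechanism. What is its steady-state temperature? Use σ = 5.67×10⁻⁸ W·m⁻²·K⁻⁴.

At equilibrium, absorbed power = emitted power.
Absorbing cross-section = A = 1.200 m²; emitting surface = A = 1.200 m² (ratio 1).
S·A_cross = εσ·A_surf·T⁴  ⇒  T⁴ = S/(1σ).
T⁴ = 1.00·101/(1·5.67×10⁻⁸) = 1.781×10⁹ K⁴.
T = (1.781×10⁹)^(1/4).

T ≈ 205 K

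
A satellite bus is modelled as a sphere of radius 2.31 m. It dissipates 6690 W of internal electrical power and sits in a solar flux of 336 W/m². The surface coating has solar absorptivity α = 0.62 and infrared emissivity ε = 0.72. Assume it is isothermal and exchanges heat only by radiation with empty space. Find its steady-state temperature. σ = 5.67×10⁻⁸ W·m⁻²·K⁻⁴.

T ≈ 247 K

At steady state, absorbed solar power + internal power = radiated power.
Absorbed: α·S·A_cross = 0.62·336·16.76 = 3492 W (cross-section πr²).
Total input = 3492 + 6690 = 10180 W.
Radiated: εσ·A_surf·T⁴ with A_surf = 4πr² = 67.06 m².
T⁴ = 10180/(0.72·5.67×10⁻⁸·67.06) = 3.720×10⁹ K⁴.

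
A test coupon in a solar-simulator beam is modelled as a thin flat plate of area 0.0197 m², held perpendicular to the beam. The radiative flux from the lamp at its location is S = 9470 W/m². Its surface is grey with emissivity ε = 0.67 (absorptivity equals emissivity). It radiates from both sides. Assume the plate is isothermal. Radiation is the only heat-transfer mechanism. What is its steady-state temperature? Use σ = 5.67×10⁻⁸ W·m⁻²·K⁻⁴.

T ≈ 538 K

At equilibrium, absorbed power = emitted power.
Absorbing cross-section = A = 0.01970 m²; emitting surface = 2A = 0.03940 m² (ratio 2).
εS·A_cross = εσ·A_surf·T⁴  ⇒  T⁴ = S/(2σ)   (ε cancels).
T⁴ = 9470/(2·5.67×10⁻⁸) = 8.351×10¹⁰ K⁴.
T = (8.351×10¹⁰)^(1/4).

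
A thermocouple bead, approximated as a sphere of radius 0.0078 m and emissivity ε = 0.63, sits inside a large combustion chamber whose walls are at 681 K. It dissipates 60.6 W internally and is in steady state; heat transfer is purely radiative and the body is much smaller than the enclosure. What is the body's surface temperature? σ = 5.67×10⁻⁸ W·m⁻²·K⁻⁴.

T ≈ 1250 K

For a small grey body in a large enclosure, net radiated power = εσA(T⁴ − T_w⁴).
Steady state: P = εσA(T⁴ − T_w⁴) with A = 4πr² = 7.645×10⁻⁴ m².
T⁴ = P/(εσA) + T_w⁴ = 60.6/(0.63·5.67×10⁻⁸·7.645×10⁻⁴) + (681)⁴
    = 2.219×10¹² + 2.151×10¹¹ = 2.434×10¹² K⁴.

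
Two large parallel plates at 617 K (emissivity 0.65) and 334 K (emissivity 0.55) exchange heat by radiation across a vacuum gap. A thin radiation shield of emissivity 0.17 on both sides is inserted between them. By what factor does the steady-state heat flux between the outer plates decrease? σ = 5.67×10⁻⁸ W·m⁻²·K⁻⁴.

Without shield: q₀ = σΔ(T⁴)/(1/ε₁+1/ε₂−1) with denominator 2.357.
With shield the two gaps are in series; the resistances add: (1/ε₁+1/ε_s−1)+(1/ε_s+1/ε₂−1) = 6.421+6.701 = 13.12.
Heat-flux ratio q₀/q = 13.12/2.357.

factor ≈ 5.57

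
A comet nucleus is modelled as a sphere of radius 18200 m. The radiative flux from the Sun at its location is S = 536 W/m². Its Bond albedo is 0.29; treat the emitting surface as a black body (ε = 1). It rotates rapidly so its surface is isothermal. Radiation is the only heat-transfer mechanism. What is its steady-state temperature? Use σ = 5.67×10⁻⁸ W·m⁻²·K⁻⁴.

T ≈ 202 K

At equilibrium, absorbed power = emitted power.
Absorbing cross-section = πr² = 1.041×10⁹ m²; emitting surface = 4πr² = 4.162×10⁹ m² (ratio 4).
(1−a)S·A_cross = εσ·A_surf·T⁴  ⇒  T⁴ = (1−a)S/(4σ).
T⁴ = 0.710·536/(4·5.67×10⁻⁸) = 1.678×10⁹ K⁴.
T = (1.678×10⁹)^(1/4).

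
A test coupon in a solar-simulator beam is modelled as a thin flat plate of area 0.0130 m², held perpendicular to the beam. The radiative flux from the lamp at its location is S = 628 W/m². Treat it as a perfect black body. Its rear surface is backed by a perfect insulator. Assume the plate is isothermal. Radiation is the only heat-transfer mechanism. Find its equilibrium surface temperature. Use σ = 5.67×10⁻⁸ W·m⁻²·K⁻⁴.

At equilibrium, absorbed power = emitted power.
Absorbing cross-section = A = 0.01300 m²; emitting surface = A = 0.01300 m² (ratio 1).
S·A_cross = εσ·A_surf·T⁴  ⇒  T⁴ = S/(1σ).
T⁴ = 1.00·628/(1·5.67×10⁻⁸) = 1.108×10¹⁰ K⁴.
T = (1.108×10¹⁰)^(1/4).

T ≈ 324 K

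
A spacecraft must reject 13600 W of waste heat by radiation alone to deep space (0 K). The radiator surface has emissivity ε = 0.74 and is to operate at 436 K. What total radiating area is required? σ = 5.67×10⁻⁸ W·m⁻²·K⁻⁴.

P = εσA T⁴ ⇒ A = P/(εσT⁴).
T⁴ = 3.614×10¹⁰ K⁴.
A = 13600/(0.74 × 5.67×10⁻⁸ × 3.614×10¹⁰).

A ≈ 8.97 m²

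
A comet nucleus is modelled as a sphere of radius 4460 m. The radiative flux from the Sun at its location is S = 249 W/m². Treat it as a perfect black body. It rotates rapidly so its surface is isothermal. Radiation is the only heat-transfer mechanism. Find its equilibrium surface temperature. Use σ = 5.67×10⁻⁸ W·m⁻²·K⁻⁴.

At equilibrium, absorbed power = emitted power.
Absorbing cross-section = πr² = 6.249×10⁷ m²; emitting surface = 4πr² = 2.500×10⁸ m² (ratio 4).
S·A_cross = εσ·A_surf·T⁴  ⇒  T⁴ = S/(4σ).
T⁴ = 1.00·249/(4·5.67×10⁻⁸) = 1.098×10⁹ K⁴.
T = (1.098×10⁹)^(1/4).

T ≈ 182 K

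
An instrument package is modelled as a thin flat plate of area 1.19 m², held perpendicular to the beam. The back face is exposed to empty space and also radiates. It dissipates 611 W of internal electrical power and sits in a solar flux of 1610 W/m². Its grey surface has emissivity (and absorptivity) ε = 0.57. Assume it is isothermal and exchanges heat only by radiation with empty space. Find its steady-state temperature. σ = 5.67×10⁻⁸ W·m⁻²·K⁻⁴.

At steady state, absorbed solar power + internal power = radiated power.
Absorbed: α·S·A_cross = 0.57·1610·1.190 = 1092 W (cross-section A).
Total input = 1092 + 611 = 1703 W.
Radiated: εσ·A_surf·T⁴ with A_surf = 2A = 2.380 m².
T⁴ = 1703/(0.57·5.67×10⁻⁸·2.380) = 2.214×10¹⁰ K⁴.

T ≈ 386 K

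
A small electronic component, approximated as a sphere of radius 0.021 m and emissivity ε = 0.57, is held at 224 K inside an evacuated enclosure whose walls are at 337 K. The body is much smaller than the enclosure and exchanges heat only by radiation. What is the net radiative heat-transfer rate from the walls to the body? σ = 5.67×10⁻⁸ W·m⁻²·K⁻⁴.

For a small grey body in a large enclosure: P_net = εσA(T_body⁴ − T_wall⁴).
A = 4πr² = 0.005542 m²; T_body⁴ − T_wall⁴ = 2.518×10⁹ − 1.290×10¹⁰ = -1.038×10¹⁰ K⁴.
|P_net| = 0.57·5.67×10⁻⁸·0.005542·1.038×10¹⁰.

P_net ≈ 1.86 W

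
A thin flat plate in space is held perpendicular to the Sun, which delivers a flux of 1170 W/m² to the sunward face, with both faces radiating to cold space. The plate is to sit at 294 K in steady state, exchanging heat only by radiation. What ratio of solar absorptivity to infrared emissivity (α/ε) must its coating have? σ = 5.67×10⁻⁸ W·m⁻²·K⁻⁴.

α/ε ≈ 0.724

Balance: αS·A = εσ·2A·T⁴ ⇒ α/ε = 2σT⁴/S.
α/ε = 2·5.67×10⁻⁸·(294)⁴/1170 = 2·5.67×10⁻⁸·7.471×10⁹/1170.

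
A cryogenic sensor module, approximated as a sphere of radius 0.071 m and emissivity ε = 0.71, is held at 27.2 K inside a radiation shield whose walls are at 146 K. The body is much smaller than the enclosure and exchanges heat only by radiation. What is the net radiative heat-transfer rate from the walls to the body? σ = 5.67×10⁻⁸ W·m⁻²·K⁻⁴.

P_net ≈ 1.16 W

For a small grey body in a large enclosure: P_net = εσA(T_body⁴ − T_wall⁴).
A = 4πr² = 0.06335 m²; T_body⁴ − T_wall⁴ = 5.474×10⁵ − 4.544×10⁸ = -4.538×10⁸ K⁴.
|P_net| = 0.71·5.67×10⁻⁸·0.06335·4.538×10⁸.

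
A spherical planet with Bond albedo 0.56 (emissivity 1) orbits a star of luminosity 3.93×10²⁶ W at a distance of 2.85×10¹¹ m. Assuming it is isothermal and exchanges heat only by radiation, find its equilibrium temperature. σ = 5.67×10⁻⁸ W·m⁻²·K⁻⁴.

First find the stellar flux at distance d: S = L/(4πd²) = 3.93×10²⁶/(4π·(2.85×10¹¹)²) = 385.0 W/m².
For an isothermal sphere, absorbed (1−a)S·πr² = emitted σ·4πr²·T⁴, so T⁴ = (1−a)S/(4σ).
T⁴ = 0.440·385.0/(4·5.67×10⁻⁸) = 7.470×10⁸ K⁴.

T ≈ 165 K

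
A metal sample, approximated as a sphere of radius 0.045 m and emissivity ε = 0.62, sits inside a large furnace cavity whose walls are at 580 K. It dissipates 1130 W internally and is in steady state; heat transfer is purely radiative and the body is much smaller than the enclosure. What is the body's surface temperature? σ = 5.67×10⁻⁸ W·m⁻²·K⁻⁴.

For a small grey body in a large enclosure, net radiated power = εσA(T⁴ − T_w⁴).
Steady state: P = εσA(T⁴ − T_w⁴) with A = 4πr² = 0.02545 m².
T⁴ = P/(εσA) + T_w⁴ = 1130/(0.62·5.67×10⁻⁸·0.02545) + (580)⁴
    = 1.263×10¹² + 1.132×10¹¹ = 1.376×10¹² K⁴.

T ≈ 1080 K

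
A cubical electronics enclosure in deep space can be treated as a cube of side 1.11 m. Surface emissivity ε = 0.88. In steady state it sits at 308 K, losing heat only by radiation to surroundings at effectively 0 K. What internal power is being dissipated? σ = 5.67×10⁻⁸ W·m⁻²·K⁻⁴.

Steady state: P = εσA T⁴.
A = 6L² = 7.393 m²; T⁴ = (308)⁴ = 8.999×10⁹ K⁴.
P = 0.88 × 5.67×10⁻⁸ × 7.393 × 8.999×10⁹.

P ≈ 3320 W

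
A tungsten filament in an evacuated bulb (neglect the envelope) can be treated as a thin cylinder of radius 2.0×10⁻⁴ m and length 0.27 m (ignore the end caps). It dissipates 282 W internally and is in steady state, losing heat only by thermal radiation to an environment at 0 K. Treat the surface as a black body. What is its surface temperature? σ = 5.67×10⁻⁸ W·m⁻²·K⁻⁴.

T ≈ 1960 K

Steady state: internal power = radiated power, P = εσA T⁴.
Radiating area A = 2πrL = 3.393×10⁻⁴ m².
T⁴ = P/(εσA) = 282/(1.0·5.67×10⁻⁸·3.393×10⁻⁴) = 1.466×10¹³ K⁴.
T = (1.466×10¹³)^(1/4).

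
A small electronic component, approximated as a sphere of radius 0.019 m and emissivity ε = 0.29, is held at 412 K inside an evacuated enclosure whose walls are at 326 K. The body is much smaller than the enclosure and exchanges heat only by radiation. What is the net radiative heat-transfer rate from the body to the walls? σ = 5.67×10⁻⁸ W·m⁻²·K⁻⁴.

P_net ≈ 1.31 W

For a small grey body in a large enclosure: P_net = εσA(T_body⁴ − T_wall⁴).
A = 4πr² = 0.004536 m²; T_body⁴ − T_wall⁴ = 2.881×10¹⁰ − 1.129×10¹⁰ = 1.752×10¹⁰ K⁴.
|P_net| = 0.29·5.67×10⁻⁸·0.004536·1.752×10¹⁰.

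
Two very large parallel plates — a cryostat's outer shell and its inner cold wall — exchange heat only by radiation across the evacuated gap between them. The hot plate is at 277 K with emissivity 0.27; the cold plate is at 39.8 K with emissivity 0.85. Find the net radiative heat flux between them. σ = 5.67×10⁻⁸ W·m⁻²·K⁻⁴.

For two infinite grey parallel plates, q = σ(T₁⁴ − T₂⁴)/(1/ε₁ + 1/ε₂ − 1).
T₁⁴ − T₂⁴ = 5.887×10⁹ − 2.509×10⁶ = 5.885×10⁹ K⁴.
1/ε₁ + 1/ε₂ − 1 = 3.704 + 1.176 − 1 = 3.880.
q = 5.67×10⁻⁸ × 5.885×10⁹ / 3.880.

q ≈ 86.0 W/m²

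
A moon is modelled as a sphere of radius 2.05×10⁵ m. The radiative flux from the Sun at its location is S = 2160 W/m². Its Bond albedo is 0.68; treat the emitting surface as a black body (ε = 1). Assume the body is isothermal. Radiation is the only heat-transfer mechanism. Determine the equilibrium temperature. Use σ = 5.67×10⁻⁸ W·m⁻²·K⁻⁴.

At equilibrium, absorbed power = emitted power.
Absorbing cross-section = πr² = 1.320×10¹¹ m²; emitting surface = 4πr² = 5.281×10¹¹ m² (ratio 4).
(1−a)S·A_cross = εσ·A_surf·T⁴  ⇒  T⁴ = (1−a)S/(4σ).
T⁴ = 0.320·2160/(4·5.67×10⁻⁸) = 3.048×10⁹ K⁴.
T = (3.048×10⁹)^(1/4).

T ≈ 235 K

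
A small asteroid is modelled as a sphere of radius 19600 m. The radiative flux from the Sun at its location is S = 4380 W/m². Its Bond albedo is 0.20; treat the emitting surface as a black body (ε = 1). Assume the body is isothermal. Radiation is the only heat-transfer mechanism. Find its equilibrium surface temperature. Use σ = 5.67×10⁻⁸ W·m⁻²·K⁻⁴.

At equilibrium, absorbed power = emitted power.
Absorbing cross-section = πr² = 1.207×10⁹ m²; emitting surface = 4πr² = 4.827×10⁹ m² (ratio 4).
(1−a)S·A_cross = εσ·A_surf·T⁴  ⇒  T⁴ = (1−a)S/(4σ).
T⁴ = 0.800·4380/(4·5.67×10⁻⁸) = 1.545×10¹⁰ K⁴.
T = (1.545×10¹⁰)^(1/4).

T ≈ 353 K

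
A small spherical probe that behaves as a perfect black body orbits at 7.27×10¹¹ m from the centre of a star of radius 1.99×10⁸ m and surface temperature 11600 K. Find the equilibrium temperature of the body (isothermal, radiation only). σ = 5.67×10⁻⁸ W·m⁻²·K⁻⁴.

The star's surface emits σT_*⁴; at distance d the flux is S = σT_*⁴(R_*/d)².
S = 5.67×10⁻⁸·(11600)⁴·(1.99×10⁸/7.27×10¹¹)² = 76.92 W/m².
For an isothermal sphere T⁴ = (1−a)S/(4σ) = 3.392×10⁸ K⁴.

T ≈ 136 K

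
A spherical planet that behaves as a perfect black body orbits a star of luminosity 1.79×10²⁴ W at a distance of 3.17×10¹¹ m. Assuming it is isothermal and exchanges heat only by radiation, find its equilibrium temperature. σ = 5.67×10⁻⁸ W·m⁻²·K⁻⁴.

First find the stellar flux at distance d: S = L/(4πd²) = 1.79×10²⁴/(4π·(3.17×10¹¹)²) = 1.418 W/m².
For an isothermal sphere, absorbed (1−a)S·πr² = emitted σ·4πr²·T⁴, so T⁴ = (1−a)S/(4σ).
T⁴ = 1.00·1.418/(4·5.67×10⁻⁸) = 6.250×10⁶ K⁴.

T ≈ 50.0 K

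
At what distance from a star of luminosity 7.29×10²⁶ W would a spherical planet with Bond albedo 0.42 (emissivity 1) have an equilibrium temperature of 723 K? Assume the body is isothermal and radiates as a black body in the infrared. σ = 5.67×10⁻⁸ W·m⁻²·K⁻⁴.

For an isothermal black-emitting sphere, (1−a)S·πr² = σ·4πr²·T⁴ ⇒ S = 4σT⁴/(1−a).
S = 4·5.67×10⁻⁸·(723)⁴/0.580 = 1.068×10⁵ W/m².
Flux falls as S = L/(4πd²), so d = √(L/(4πS)) = √(7.29×10²⁶/(4π·1.068×10⁵)).

d ≈ 2.33×10¹⁰ m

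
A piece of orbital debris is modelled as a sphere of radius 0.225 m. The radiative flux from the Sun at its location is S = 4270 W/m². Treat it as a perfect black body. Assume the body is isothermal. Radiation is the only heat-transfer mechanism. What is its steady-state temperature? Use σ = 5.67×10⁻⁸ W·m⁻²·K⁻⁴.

T ≈ 370 K

At equilibrium, absorbed power = emitted power.
Absorbing cross-section = πr² = 0.1590 m²; emitting surface = 4πr² = 0.6362 m² (ratio 4).
S·A_cross = εσ·A_surf·T⁴  ⇒  T⁴ = S/(4σ).
T⁴ = 1.00·4270/(4·5.67×10⁻⁸) = 1.883×10¹⁰ K⁴.
T = (1.883×10¹⁰)^(1/4).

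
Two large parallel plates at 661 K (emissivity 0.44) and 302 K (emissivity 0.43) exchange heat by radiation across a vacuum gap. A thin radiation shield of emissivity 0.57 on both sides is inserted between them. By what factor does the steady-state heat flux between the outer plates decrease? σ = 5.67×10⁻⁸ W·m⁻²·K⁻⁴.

Without shield: q₀ = σΔ(T⁴)/(1/ε₁+1/ε₂−1) with denominator 3.598.
With shield the two gaps are in series; the resistances add: (1/ε₁+1/ε_s−1)+(1/ε_s+1/ε₂−1) = 3.027+3.080 = 6.107.
Heat-flux ratio q₀/q = 6.107/3.598.

factor ≈ 1.70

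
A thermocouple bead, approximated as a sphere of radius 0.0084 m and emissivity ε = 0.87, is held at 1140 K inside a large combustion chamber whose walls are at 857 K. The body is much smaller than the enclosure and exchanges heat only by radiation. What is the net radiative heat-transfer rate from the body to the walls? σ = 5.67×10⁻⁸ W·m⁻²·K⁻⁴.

P_net ≈ 50.3 W

For a small grey body in a large enclosure: P_net = εσA(T_body⁴ − T_wall⁴).
A = 4πr² = 8.867×10⁻⁴ m²; T_body⁴ − T_wall⁴ = 1.689×10¹² − 5.394×10¹¹ = 1.150×10¹² K⁴.
|P_net| = 0.87·5.67×10⁻⁸·8.867×10⁻⁴·1.150×10¹².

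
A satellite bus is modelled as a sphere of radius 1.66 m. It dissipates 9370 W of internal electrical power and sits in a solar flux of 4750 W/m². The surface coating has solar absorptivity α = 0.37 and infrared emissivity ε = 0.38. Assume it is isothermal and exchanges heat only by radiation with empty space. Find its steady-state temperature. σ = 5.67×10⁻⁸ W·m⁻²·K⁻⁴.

T ≈ 426 K

At steady state, absorbed solar power + internal power = radiated power.
Absorbed: α·S·A_cross = 0.37·4750·8.657 = 15210 W (cross-section πr²).
Total input = 15210 + 9370 = 24580 W.
Radiated: εσ·A_surf·T⁴ with A_surf = 4πr² = 34.63 m².
T⁴ = 24580/(0.38·5.67×10⁻⁸·34.63) = 3.295×10¹⁰ K⁴.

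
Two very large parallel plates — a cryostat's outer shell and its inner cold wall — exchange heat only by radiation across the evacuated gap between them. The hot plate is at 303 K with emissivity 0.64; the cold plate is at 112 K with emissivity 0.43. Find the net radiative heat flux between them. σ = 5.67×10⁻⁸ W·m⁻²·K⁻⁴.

For two infinite grey parallel plates, q = σ(T₁⁴ − T₂⁴)/(1/ε₁ + 1/ε₂ − 1).
T₁⁴ − T₂⁴ = 8.429×10⁹ − 1.574×10⁸ = 8.272×10⁹ K⁴.
1/ε₁ + 1/ε₂ − 1 = 1.562 + 2.326 − 1 = 2.888.
q = 5.67×10⁻⁸ × 8.272×10⁹ / 2.888.

q ≈ 162 W/m²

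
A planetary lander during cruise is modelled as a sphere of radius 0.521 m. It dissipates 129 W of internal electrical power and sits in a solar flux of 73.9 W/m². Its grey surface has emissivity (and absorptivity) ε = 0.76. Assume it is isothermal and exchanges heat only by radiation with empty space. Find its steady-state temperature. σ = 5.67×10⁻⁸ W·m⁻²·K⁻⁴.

At steady state, absorbed solar power + internal power = radiated power.
Absorbed: α·S·A_cross = 0.76·73.9·0.8528 = 47.89 W (cross-section πr²).
Total input = 47.89 + 129 = 176.9 W.
Radiated: εσ·A_surf·T⁴ with A_surf = 4πr² = 3.411 m².
T⁴ = 176.9/(0.76·5.67×10⁻⁸·3.411) = 1.203×10⁹ K⁴.

T ≈ 186 K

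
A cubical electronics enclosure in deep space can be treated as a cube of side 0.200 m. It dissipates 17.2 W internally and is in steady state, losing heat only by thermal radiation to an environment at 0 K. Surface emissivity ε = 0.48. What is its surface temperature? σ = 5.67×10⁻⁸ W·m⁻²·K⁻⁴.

Steady state: internal power = radiated power, P = εσA T⁴.
Radiating area A = 6L² = 0.2400 m².
T⁴ = P/(εσA) = 17.2/(0.48·5.67×10⁻⁸·0.2400) = 2.633×10⁹ K⁴.
T = (2.633×10⁹)^(1/4).

T ≈ 227 K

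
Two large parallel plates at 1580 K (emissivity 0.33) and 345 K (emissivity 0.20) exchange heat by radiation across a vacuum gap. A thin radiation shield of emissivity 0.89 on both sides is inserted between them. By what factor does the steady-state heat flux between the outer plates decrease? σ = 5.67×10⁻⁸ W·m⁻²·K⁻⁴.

Without shield: q₀ = σΔ(T⁴)/(1/ε₁+1/ε₂−1) with denominator 7.030.
With shield the two gaps are in series; the resistances add: (1/ε₁+1/ε_s−1)+(1/ε_s+1/ε₂−1) = 3.154+5.124 = 8.277.
Heat-flux ratio q₀/q = 8.277/7.030.

factor ≈ 1.18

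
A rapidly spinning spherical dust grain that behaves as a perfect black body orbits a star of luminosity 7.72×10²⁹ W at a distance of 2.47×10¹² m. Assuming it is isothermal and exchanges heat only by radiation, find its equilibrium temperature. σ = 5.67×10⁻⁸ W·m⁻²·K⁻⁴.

T ≈ 459 K

First find the stellar flux at distance d: S = L/(4πd²) = 7.72×10²⁹/(4π·(2.47×10¹²)²) = 10070 W/m².
For an isothermal sphere, absorbed (1−a)S·πr² = emitted σ·4πr²·T⁴, so T⁴ = (1−a)S/(4σ).
T⁴ = 1.00·10070/(4·5.67×10⁻⁸) = 4.440×10¹⁰ K⁴.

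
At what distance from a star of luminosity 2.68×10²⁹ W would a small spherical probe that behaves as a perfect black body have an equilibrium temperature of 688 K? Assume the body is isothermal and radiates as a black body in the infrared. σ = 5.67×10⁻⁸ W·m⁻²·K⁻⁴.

d ≈ 6.48×10¹¹ m

For an isothermal black-emitting sphere, (1−a)S·πr² = σ·4πr²·T⁴ ⇒ S = 4σT⁴/(1−a).
S = 4·5.67×10⁻⁸·(688)⁴/1.00 = 50820 W/m².
Flux falls as S = L/(4πd²), so d = √(L/(4πS)) = √(2.68×10²⁹/(4π·50820)).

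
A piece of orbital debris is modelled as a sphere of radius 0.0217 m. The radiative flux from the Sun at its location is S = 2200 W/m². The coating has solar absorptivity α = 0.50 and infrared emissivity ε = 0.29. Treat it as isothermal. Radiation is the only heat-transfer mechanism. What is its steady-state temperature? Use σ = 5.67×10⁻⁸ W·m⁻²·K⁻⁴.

At equilibrium, absorbed power = emitted power.
Absorbing cross-section = πr² = 0.001479 m²; emitting surface = 4πr² = 0.005917 m² (ratio 4).
αS·A_cross = εσ·A_surf·T⁴  ⇒  T⁴ = αS/(ε·4σ).
T⁴ = 0.500·2200/(0.29·4·5.67×10⁻⁸) = 1.672×10¹⁰ K⁴.
T = (1.672×10¹⁰)^(1/4).

T ≈ 360 K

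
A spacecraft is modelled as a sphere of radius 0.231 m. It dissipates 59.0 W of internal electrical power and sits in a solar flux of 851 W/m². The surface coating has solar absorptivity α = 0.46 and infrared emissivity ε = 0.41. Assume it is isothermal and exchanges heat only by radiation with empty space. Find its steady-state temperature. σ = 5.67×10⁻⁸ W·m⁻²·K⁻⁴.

T ≈ 299 K

At steady state, absorbed solar power + internal power = radiated power.
Absorbed: α·S·A_cross = 0.46·851·0.1676 = 65.62 W (cross-section πr²).
Total input = 65.62 + 59.0 = 124.6 W.
Radiated: εσ·A_surf·T⁴ with A_surf = 4πr² = 0.6706 m².
T⁴ = 124.6/(0.41·5.67×10⁻⁸·0.6706) = 7.995×10⁹ K⁴.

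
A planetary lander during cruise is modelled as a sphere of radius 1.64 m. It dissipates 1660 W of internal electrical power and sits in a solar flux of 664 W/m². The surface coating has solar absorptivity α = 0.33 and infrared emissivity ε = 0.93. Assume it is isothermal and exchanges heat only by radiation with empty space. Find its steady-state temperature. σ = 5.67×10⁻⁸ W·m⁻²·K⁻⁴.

T ≈ 211 K

At steady state, absorbed solar power + internal power = radiated power.
Absorbed: α·S·A_cross = 0.33·664·8.450 = 1851 W (cross-section πr²).
Total input = 1851 + 1660 = 3511 W.
Radiated: εσ·A_surf·T⁴ with A_surf = 4πr² = 33.80 m².
T⁴ = 3511/(0.93·5.67×10⁻⁸·33.80) = 1.970×10⁹ K⁴.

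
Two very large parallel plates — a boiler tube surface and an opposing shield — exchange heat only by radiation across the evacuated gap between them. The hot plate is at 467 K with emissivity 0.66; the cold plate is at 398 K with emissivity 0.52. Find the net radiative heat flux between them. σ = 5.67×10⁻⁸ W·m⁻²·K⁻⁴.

For two infinite grey parallel plates, q = σ(T₁⁴ − T₂⁴)/(1/ε₁ + 1/ε₂ − 1).
T₁⁴ − T₂⁴ = 4.756×10¹⁰ − 2.509×10¹⁰ = 2.247×10¹⁰ K⁴.
1/ε₁ + 1/ε₂ − 1 = 1.515 + 1.923 − 1 = 2.438.
q = 5.67×10⁻⁸ × 2.247×10¹⁰ / 2.438.

q ≈ 523 W/m²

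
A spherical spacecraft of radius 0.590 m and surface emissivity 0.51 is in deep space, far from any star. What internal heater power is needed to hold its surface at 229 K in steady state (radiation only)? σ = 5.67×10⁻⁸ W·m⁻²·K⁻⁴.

P ≈ 348 W

P = εσ·4πr²·T⁴.
4πr² = 4.374 m²; T⁴ = 2.750×10⁹ K⁴.
P = 0.51·5.67×10⁻⁸·4.374·2.750×10⁹.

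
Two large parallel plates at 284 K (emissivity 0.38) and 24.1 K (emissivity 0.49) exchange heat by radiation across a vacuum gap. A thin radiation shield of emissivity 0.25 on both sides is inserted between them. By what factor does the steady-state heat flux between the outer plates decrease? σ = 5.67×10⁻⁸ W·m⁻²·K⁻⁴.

factor ≈ 2.91

Without shield: q₀ = σΔ(T⁴)/(1/ε₁+1/ε₂−1) with denominator 3.672.
With shield the two gaps are in series; the resistances add: (1/ε₁+1/ε_s−1)+(1/ε_s+1/ε₂−1) = 5.632+5.041 = 10.67.
Heat-flux ratio q₀/q = 10.67/3.672.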